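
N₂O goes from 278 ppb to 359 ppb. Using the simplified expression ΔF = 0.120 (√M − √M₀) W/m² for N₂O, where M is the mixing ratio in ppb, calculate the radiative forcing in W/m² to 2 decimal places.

ΔF = 0.27 W/m²

N₂O: 0.120 × (√359 − √278) = 0.120 × (18.9473 − 16.6733) = 0.120 × 2.2740 = 0.2729 W/m².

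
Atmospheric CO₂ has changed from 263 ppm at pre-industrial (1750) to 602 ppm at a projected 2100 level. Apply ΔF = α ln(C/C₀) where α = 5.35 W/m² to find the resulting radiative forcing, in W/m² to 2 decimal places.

CO₂: 5.35 × ln(602/263) = 5.35 × ln(2.28897) = 5.35 × 0.82810 = 4.4303 W/m².

ΔF = 4.43 W/m²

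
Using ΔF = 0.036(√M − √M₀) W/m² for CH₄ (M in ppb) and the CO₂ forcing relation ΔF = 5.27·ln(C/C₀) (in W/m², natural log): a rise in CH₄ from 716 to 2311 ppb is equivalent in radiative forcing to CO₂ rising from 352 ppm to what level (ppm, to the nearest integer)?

C ≈ 407 ppm

CH₄ forcing: 0.036 × (√2311 − √716) = 0.036 × (48.0729 − 26.7582) = 0.036 × 21.3147 = 0.76733 W/m².
Set 5.27 ln(C/352) = 0.76733: ln(C/352) = 0.76733/5.27 = 0.14560, so C = 352 × e^0.14560 = 352 × 1.15673 = 407.17 ppm.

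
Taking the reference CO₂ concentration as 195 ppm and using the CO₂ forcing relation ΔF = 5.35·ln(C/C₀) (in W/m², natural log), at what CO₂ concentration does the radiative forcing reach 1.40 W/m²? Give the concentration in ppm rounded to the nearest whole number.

C ≈ 253 ppm

Set 5.35 ln(C/195) = 1.40, so ln(C/195) = 1.40/5.35 = 0.26168.
Then C/195 = e^0.26168 = 1.29911, giving C = 195 × 1.29911 = 253.33 ppm.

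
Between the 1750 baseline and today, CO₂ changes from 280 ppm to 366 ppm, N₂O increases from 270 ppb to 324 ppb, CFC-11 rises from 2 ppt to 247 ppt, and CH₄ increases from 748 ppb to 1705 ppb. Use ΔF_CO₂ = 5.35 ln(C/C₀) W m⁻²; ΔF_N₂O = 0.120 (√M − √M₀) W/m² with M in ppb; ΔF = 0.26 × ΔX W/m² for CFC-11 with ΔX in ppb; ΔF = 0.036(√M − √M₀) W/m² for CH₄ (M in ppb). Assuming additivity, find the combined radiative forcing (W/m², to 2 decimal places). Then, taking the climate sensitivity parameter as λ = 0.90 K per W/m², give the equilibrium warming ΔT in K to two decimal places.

CO₂: 5.35 × ln(366/280) = 5.35 × ln(1.30714) = 5.35 × 0.26784 = 1.4329 W/m².
N₂O: 0.120 × (√324 − √270) = 0.120 × (18.0000 − 16.4317) = 0.120 × 1.5683 = 0.1882 W/m².
CFC-11: Δ = 247 − 2 = 245 ppt = 0.245 ppb; ΔF = 0.26 × 0.245 = 0.0637 W/m².
CH₄: 0.036 × (√1705 − √748) = 0.036 × (41.2916 − 27.3496) = 0.036 × 13.9420 = 0.5019 W/m².
Total ΔF = 1.4329 + 0.1882 + 0.0637 + 0.5019 = 2.1867 W/m².
ΔT = λ ΔF = 0.90 × 2.19 = 1.9710 K.

ΔF = 2.19 W/m²; ΔT = 1.97 K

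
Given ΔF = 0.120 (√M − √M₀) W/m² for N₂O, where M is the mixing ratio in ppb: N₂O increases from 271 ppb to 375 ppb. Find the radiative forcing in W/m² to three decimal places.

ΔF = 0.348 W/m²

N₂O: 0.120 × (√375 − √271) = 0.120 × (19.3649 − 16.4621) = 0.120 × 2.9028 = 0.3483 W/m².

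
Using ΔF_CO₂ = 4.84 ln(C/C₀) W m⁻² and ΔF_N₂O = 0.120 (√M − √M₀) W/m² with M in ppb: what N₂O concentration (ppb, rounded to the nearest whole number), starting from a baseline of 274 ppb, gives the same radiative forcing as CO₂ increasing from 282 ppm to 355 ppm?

M ≈ 668 ppb

CO₂ forcing: 4.84 × ln(355/282) = 4.84 × 0.230211 = 1.11422 W/m².
Set 0.120(√M − √274) = 1.11422: √M = 1.11422/0.120 + √274 = 9.2852 + 16.5529 = 25.8381.
M = (25.8381)² = 667.61 ppb.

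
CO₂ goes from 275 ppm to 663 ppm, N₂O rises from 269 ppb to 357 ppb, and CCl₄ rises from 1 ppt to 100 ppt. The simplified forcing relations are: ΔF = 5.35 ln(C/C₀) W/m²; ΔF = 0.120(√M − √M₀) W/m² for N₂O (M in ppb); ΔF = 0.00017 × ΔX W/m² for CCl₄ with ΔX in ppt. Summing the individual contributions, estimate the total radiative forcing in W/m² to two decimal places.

ΔF = 5.02 W/m²

CO₂: 5.35 × ln(663/275) = 5.35 × ln(2.41091) = 5.35 × 0.88000 = 4.7080 W/m².
N₂O: 0.120 × (√357 − √269) = 0.120 × (18.8944 − 16.4012) = 0.120 × 2.4932 = 0.2992 W/m².
CCl₄: ΔF = 0.00017 × (100 − 1) = 0.00017 × 99 = 0.0168 W/m².
Total ΔF = 4.7080 + 0.2992 + 0.0168 = 5.0240 W/m².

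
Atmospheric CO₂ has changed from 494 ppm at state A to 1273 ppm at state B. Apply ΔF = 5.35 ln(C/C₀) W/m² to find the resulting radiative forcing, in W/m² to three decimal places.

ΔF = 5.064 W/m²

CO₂ absorption bands are partially saturated, so forcing scales with the logarithm of the concentration ratio.
CO₂: 5.35 × ln(1273/494) = 5.35 × ln(2.57692) = 5.35 × 0.94659 = 5.0643 W/m².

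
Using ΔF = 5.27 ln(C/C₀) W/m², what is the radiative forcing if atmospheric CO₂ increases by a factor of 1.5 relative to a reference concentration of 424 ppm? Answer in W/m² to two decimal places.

ΔF = 5.27 × ln(1.5) = 5.27 × 0.40547 = 2.1368 W/m².

ΔF = 2.14 W/m²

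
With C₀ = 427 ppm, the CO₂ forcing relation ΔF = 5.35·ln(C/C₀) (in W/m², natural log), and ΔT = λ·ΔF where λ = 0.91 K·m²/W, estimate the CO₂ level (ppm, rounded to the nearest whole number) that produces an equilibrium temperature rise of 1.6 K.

C ≈ 593 ppm

Required forcing: ΔF = ΔT/λ = 1.6/0.91 = 1.7582 W/m².
Then ln(C/427) = ΔF/5.35 = 1.7582/5.35 = 0.32864.
So C = 427 × e^0.32864 = 427 × 1.38908 = 593.14 ppm.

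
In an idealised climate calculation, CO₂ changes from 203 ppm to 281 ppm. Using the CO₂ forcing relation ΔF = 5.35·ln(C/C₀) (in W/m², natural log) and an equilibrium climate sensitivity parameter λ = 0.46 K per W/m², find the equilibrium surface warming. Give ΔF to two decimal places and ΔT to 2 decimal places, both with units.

CO₂: 5.35 × ln(281/203) = 5.35 × ln(1.38424) = 5.35 × 0.32515 = 1.7396 W/m².
ΔT = λ ΔF = 0.46 × 1.74 = 0.8004 K.

ΔF = 1.74 W/m²; ΔT = 0.80 K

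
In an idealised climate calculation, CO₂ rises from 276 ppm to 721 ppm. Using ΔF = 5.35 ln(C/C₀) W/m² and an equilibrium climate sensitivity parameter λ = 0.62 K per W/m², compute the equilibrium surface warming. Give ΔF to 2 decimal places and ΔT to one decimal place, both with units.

CO₂: 5.35 × ln(721/276) = 5.35 × ln(2.61232) = 5.35 × 0.96024 = 5.1373 W/m².
ΔT = λ ΔF = 0.62 × 5.14 = 3.1868 K.

ΔF = 5.14 W/m²; ΔT = 3.2 K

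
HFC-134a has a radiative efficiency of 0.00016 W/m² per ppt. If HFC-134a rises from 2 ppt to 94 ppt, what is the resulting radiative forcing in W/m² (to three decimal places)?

ΔF = 0.015 W/m²

HFC-134a: ΔF = 0.00016 × (94 − 2) = 0.00016 × 92 = 0.0147 W/m².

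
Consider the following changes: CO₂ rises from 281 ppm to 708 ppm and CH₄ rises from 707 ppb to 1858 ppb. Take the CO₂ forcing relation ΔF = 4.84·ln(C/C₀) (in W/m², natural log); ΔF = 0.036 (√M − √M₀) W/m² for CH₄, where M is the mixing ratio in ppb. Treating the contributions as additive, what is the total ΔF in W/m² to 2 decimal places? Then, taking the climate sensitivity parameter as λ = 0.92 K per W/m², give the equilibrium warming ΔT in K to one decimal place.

CO₂: 4.84 × ln(708/281) = 4.84 × ln(2.51957) = 4.84 × 0.92409 = 4.4726 W/m².
CH₄: 0.036 × (√1858 − √707) = 0.036 × (43.1045 − 26.5895) = 0.036 × 16.5150 = 0.5945 W/m².
Total ΔF = 4.4726 + 0.5945 = 5.0671 W/m².
ΔT = λ ΔF = 0.92 × 5.07 = 4.6644 K.

ΔF = 5.07 W/m²; ΔT = 4.7 K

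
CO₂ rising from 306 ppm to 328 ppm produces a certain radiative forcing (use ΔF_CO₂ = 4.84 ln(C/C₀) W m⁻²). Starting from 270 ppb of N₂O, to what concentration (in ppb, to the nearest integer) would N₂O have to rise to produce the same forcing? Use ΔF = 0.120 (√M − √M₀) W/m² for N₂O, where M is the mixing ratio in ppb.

M ≈ 370 ppb

CO₂ forcing: 4.84 × ln(328/306) = 4.84 × 0.069429 = 0.33604 W/m².
Set 0.120(√M − √270) = 0.33604: √M = 0.33604/0.120 + √270 = 2.8003 + 16.4317 = 19.2320.
M = (19.2320)² = 369.87 ppb.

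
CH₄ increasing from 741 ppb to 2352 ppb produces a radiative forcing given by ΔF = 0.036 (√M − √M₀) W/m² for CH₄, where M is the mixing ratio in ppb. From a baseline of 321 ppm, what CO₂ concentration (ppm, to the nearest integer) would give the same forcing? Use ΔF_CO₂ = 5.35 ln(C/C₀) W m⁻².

CH₄ forcing: 0.036 × (√2352 − √741) = 0.036 × (48.4974 − 27.2213) = 0.036 × 21.2761 = 0.76594 W/m².
Set 5.35 ln(C/321) = 0.76594: ln(C/321) = 0.76594/5.35 = 0.14317, so C = 321 × e^0.14317 = 321 × 1.15393 = 370.41 ppm.

C ≈ 370 ppm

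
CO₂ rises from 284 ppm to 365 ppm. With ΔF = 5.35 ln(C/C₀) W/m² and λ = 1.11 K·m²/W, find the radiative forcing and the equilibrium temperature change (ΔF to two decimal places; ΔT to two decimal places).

CO₂: 5.35 × ln(365/284) = 5.35 × ln(1.28521) = 5.35 × 0.25092 = 1.3424 W/m².
ΔT = λ ΔF = 1.11 × 1.34 = 1.4874 K.

ΔF = 1.34 W/m²; ΔT = 1.49 K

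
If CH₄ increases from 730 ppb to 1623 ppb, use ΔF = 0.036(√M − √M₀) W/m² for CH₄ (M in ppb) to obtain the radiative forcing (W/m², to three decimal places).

CH₄: 0.036 × (√1623 − √730) = 0.036 × (40.2865 − 27.0185) = 0.036 × 13.2680 = 0.4776 W/m².

ΔF = 0.478 W/m²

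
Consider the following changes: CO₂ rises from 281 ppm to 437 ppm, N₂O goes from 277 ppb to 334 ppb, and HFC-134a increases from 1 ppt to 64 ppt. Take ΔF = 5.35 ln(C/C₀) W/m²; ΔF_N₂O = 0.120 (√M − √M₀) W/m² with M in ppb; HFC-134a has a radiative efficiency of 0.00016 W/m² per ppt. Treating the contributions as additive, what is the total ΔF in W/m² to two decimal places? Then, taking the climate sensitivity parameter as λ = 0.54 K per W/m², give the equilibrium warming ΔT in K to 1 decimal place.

CO₂: 5.35 × ln(437/281) = 5.35 × ln(1.55516) = 5.35 × 0.44158 = 2.3625 W/m².
N₂O: 0.120 × (√334 − √277) = 0.120 × (18.2757 − 16.6433) = 0.120 × 1.6324 = 0.1959 W/m².
HFC-134a: ΔF = 0.00016 × (64 − 1) = 0.00016 × 63 = 0.0101 W/m².
Total ΔF = 2.3625 + 0.1959 + 0.0101 = 2.5685 W/m².
ΔT = λ ΔF = 0.54 × 2.57 = 1.3878 K.

ΔF = 2.57 W/m²; ΔT = 1.4 K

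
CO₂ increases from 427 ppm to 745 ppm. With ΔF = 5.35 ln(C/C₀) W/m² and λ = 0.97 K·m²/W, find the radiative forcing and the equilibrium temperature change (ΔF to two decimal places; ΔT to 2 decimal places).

CO₂: 5.35 × ln(745/427) = 5.35 × ln(1.74473) = 5.35 × 0.55660 = 2.9778 W/m².
ΔT = λ ΔF = 0.97 × 2.98 = 2.8906 K.

ΔF = 2.98 W/m²; ΔT = 2.89 K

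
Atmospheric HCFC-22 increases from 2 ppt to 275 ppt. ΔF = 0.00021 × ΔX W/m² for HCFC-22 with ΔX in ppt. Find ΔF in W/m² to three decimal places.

HCFC-22: ΔF = 0.00021 × (275 − 2) = 0.00021 × 273 = 0.0573 W/m².

ΔF = 0.057 W/m²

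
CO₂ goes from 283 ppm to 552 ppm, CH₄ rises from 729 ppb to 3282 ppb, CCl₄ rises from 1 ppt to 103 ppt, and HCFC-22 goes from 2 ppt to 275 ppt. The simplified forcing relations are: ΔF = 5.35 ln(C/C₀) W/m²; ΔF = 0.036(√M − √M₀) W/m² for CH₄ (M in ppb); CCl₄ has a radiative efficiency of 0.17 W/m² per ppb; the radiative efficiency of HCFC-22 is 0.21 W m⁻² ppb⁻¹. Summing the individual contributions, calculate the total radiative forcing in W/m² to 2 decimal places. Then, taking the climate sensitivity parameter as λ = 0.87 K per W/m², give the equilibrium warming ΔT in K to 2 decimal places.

ΔF = 4.74 W/m²; ΔT = 4.12 K

CO₂: 5.35 × ln(552/283) = 5.35 × ln(1.95053) = 5.35 × 0.66810 = 3.5743 W/m².
CH₄: 0.036 × (√3282 − √729) = 0.036 × (57.2887 − 27.0000) = 0.036 × 30.2887 = 1.0904 W/m².
CCl₄: Δ = 103 − 1 = 102 ppt = 0.102 ppb; ΔF = 0.17 × 0.102 = 0.0173 W/m².
HCFC-22: Δ = 275 − 2 = 273 ppt = 0.273 ppb; ΔF = 0.21 × 0.273 = 0.0573 W/m².
Total ΔF = 3.5743 + 1.0904 + 0.0173 + 0.0573 = 4.7393 W/m².
ΔT = λ ΔF = 0.87 × 4.74 = 4.1238 K.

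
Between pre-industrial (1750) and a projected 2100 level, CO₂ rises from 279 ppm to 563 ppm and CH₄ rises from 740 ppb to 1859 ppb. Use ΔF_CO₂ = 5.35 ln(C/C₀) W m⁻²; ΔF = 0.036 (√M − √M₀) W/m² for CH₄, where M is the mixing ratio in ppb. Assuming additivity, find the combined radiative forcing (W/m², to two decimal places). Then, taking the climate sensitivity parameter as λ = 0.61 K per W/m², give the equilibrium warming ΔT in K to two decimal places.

CO₂: 5.35 × ln(563/279) = 5.35 × ln(2.01792) = 5.35 × 0.70207 = 3.7561 W/m².
CH₄: 0.036 × (√1859 − √740) = 0.036 × (43.1161 − 27.2029) = 0.036 × 15.9132 = 0.5729 W/m².
Total ΔF = 3.7561 + 0.5729 = 4.3290 W/m².
ΔT = λ ΔF = 0.61 × 4.33 = 2.6413 K.

ΔF = 4.33 W/m²; ΔT = 2.64 K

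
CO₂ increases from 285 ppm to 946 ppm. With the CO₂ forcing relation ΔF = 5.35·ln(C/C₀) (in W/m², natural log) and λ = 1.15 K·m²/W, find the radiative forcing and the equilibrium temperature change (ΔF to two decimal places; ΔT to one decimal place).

ΔF = 6.42 W/m²; ΔT = 7.4 K

CO₂: 5.35 × ln(946/285) = 5.35 × ln(3.31930) = 5.35 × 1.19975 = 6.4187 W/m².
ΔT = λ ΔF = 1.15 × 6.42 = 7.3830 K.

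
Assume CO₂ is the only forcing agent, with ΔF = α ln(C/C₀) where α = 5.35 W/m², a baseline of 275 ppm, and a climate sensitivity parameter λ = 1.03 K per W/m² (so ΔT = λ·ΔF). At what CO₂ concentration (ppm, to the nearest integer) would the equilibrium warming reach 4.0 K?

Required forcing: ΔF = ΔT/λ = 4.0/1.03 = 3.8835 W/m².
Then ln(C/275) = ΔF/5.35 = 3.8835/5.35 = 0.72589.
So C = 275 × e^0.72589 = 275 × 2.06657 = 568.31 ppm.

C ≈ 568 ppm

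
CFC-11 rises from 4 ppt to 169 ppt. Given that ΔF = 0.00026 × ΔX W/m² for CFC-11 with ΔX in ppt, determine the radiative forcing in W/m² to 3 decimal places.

CFC-11: ΔF = 0.00026 × (169 − 4) = 0.00026 × 165 = 0.0429 W/m².

ΔF = 0.043 W/m²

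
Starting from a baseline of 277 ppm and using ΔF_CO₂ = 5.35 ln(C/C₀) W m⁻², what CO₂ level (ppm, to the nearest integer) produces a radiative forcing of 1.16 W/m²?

C ≈ 344 ppm

Set 5.35 ln(C/277) = 1.16, so ln(C/277) = 1.16/5.35 = 0.21682.
Then C/277 = e^0.21682 = 1.24212, giving C = 277 × 1.24212 = 344.07 ppm.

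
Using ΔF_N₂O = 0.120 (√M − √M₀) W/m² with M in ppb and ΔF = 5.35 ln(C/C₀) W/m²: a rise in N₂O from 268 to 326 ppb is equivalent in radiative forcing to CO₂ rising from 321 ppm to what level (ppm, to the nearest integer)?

N₂O forcing: 0.120 × (√326 − √268) = 0.120 × (18.0555 − 16.3707) = 0.120 × 1.6848 = 0.20218 W/m².
Set 5.35 ln(C/321) = 0.20218: ln(C/321) = 0.20218/5.35 = 0.03779, so C = 321 × e^0.03779 = 321 × 1.03851 = 333.36 ppm.

C ≈ 333 ppm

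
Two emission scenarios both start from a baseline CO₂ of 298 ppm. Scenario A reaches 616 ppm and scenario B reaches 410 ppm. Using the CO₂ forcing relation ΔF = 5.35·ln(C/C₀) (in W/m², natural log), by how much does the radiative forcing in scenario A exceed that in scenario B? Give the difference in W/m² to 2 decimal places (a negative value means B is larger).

ΔF_A − ΔF_B = 2.18 W/m²

ΔF_A = 5.35 ln(616/298) = 5.35 × 0.72615 = 3.8849 W/m².
ΔF_B = 5.35 ln(410/298) = 5.35 × 0.31906 = 1.7070 W/m².
Difference: 3.8849 − 1.7070 = 2.1779 W/m².
(Equivalently, ΔF_A − ΔF_B = 5.35 ln(616/410) = 5.35 × 0.40709 = 2.1779 W/m².)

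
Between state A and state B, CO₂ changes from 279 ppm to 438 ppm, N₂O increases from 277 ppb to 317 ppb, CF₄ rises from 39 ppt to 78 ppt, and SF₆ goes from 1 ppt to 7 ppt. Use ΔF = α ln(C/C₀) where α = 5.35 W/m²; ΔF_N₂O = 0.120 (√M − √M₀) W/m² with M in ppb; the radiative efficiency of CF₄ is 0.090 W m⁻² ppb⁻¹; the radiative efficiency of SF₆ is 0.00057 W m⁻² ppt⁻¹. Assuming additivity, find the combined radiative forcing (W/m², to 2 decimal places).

ΔF = 2.56 W/m²

CO₂: 5.35 × ln(438/279) = 5.35 × ln(1.56989) = 5.35 × 0.45101 = 2.4129 W/m².
N₂O: 0.120 × (√317 − √277) = 0.120 × (17.8045 − 16.6433) = 0.120 × 1.1612 = 0.1393 W/m².
CF₄: Δ = 78 − 39 = 39 ppt = 0.039 ppb; ΔF = 0.090 × 0.039 = 0.0035 W/m².
SF₆: ΔF = 0.00057 × (7 − 1) = 0.00057 × 6 = 0.0034 W/m².
Total ΔF = 2.4129 + 0.1393 + 0.0035 + 0.0034 = 2.5591 W/m².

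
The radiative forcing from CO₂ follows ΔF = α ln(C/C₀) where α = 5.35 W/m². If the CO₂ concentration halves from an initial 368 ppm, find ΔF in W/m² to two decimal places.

ΔF = -3.71 W/m²

Because the forcing depends only on the ratio C/C₀, the initial concentration does not enter.
ΔF = 5.35 × ln(0.5) = 5.35 × -0.69315 = -3.7084 W/m².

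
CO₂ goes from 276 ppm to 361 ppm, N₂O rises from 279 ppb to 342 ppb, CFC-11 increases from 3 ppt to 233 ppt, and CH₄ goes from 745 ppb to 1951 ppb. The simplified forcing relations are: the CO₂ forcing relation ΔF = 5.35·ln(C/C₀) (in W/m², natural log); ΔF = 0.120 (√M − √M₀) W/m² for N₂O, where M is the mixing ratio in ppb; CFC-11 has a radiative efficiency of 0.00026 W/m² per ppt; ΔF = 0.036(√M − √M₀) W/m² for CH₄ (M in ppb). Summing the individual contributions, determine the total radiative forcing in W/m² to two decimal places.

CO₂: 5.35 × ln(361/276) = 5.35 × ln(1.30797) = 5.35 × 0.26848 = 1.4364 W/m².
N₂O: 0.120 × (√342 − √279) = 0.120 × (18.4932 − 16.7033) = 0.120 × 1.7899 = 0.2148 W/m².
CFC-11: ΔF = 0.00026 × (233 − 3) = 0.00026 × 230 = 0.0598 W/m².
CH₄: 0.036 × (√1951 − √745) = 0.036 × (44.1701 − 27.2947) = 0.036 × 16.8754 = 0.6075 W/m².
Total ΔF = 1.4364 + 0.2148 + 0.0598 + 0.6075 = 2.3185 W/m².

ΔF = 2.32 W/m²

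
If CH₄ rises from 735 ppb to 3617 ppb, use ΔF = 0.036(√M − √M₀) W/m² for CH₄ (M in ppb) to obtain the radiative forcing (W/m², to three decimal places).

CH₄: 0.036 × (√3617 − √735) = 0.036 × (60.1415 − 27.1109) = 0.036 × 33.0306 = 1.1891 W/m².

ΔF = 1.189 W/m²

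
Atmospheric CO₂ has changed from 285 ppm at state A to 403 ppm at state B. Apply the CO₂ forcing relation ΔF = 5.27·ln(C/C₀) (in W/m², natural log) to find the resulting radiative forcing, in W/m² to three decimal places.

ΔF = 1.826 W/m²

CO₂: 5.27 × ln(403/285) = 5.27 × ln(1.41404) = 5.27 × 0.34645 = 1.8258 W/m².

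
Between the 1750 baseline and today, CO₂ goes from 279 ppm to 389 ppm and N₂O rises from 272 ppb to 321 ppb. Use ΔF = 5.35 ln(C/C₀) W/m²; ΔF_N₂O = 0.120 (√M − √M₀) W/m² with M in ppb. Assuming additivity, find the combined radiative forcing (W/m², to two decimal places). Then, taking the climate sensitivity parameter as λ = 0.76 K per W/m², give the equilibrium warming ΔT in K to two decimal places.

ΔF = 1.95 W/m²; ΔT = 1.48 K

CO₂: 5.35 × ln(389/279) = 5.35 × ln(1.39427) = 5.35 × 0.33237 = 1.7782 W/m².
N₂O: 0.120 × (√321 − √272) = 0.120 × (17.9165 − 16.4924) = 0.120 × 1.4241 = 0.1709 W/m².
Total ΔF = 1.7782 + 0.1709 = 1.9491 W/m².
ΔT = λ ΔF = 0.76 × 1.95 = 1.4820 K.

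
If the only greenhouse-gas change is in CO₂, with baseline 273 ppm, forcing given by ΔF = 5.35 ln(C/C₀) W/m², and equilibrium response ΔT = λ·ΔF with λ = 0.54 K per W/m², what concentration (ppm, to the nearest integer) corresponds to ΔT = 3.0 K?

Required forcing: ΔF = ΔT/λ = 3.0/0.54 = 5.5556 W/m².
Then ln(C/273) = ΔF/5.35 = 5.5556/5.35 = 1.03843.
So C = 273 × e^1.03843 = 273 × 2.82478 = 771.16 ppm.

C ≈ 771 ppm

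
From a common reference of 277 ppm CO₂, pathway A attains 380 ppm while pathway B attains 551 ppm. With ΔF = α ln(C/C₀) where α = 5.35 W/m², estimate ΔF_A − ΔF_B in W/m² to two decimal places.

ΔF_A − ΔF_B = -1.99 W/m²

ΔF_A = 5.35 ln(380/277) = 5.35 × 0.31615 = 1.6914 W/m².
ΔF_B = 5.35 ln(551/277) = 5.35 × 0.68772 = 3.6793 W/m².
Difference: 1.6914 − 3.6793 = -1.9879 W/m².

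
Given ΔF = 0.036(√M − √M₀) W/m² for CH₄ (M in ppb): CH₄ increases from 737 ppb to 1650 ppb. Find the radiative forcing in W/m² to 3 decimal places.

CH₄: 0.036 × (√1650 − √737) = 0.036 × (40.6202 − 27.1477) = 0.036 × 13.4725 = 0.4850 W/m².

ΔF = 0.485 W/m²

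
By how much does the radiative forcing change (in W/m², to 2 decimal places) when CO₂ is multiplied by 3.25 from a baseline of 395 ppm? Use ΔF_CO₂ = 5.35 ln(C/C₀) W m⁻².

ΔF = 6.31 W/m²

ΔF = 5.35 × ln(3.25) = 5.35 × 1.17865 = 6.3058 W/m².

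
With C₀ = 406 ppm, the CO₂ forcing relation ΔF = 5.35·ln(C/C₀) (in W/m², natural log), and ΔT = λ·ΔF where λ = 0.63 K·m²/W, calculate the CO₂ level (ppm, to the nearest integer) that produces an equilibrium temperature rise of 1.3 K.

C ≈ 597 ppm

Required forcing: ΔF = ΔT/λ = 1.3/0.63 = 2.0635 W/m².
Then ln(C/406) = ΔF/5.35 = 2.0635/5.35 = 0.38570.
So C = 406 × e^0.38570 = 406 × 1.47064 = 597.08 ppm.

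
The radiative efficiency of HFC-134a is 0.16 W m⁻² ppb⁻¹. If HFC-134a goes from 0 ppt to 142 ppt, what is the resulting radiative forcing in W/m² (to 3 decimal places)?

HFC-134a: Δ = 142 − 0 = 142 ppt = 0.142 ppb; ΔF = 0.16 × 0.142 = 0.0227 W/m².

ΔF = 0.023 W/m²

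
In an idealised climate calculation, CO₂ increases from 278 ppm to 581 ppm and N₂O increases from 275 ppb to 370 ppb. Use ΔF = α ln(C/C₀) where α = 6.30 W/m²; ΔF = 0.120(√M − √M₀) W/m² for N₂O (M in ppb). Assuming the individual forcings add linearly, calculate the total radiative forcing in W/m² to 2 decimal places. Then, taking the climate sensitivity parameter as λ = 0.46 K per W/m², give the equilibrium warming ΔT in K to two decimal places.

ΔF = 4.96 W/m²; ΔT = 2.28 K

CO₂: 6.30 × ln(581/278) = 6.30 × ln(2.08993) = 6.30 × 0.73713 = 4.6439 W/m².
N₂O: 0.120 × (√370 − √275) = 0.120 × (19.2354 − 16.5831) = 0.120 × 2.6523 = 0.3183 W/m².
Total ΔF = 4.6439 + 0.3183 = 4.9622 W/m².
ΔT = λ ΔF = 0.46 × 4.96 = 2.2816 K.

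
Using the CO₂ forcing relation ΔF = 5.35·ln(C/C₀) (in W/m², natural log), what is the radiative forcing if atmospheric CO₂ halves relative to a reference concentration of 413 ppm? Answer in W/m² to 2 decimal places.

ΔF = 5.35 × ln(0.5) = 5.35 × -0.69315 = -3.7084 W/m².

ΔF = -3.71 W/m²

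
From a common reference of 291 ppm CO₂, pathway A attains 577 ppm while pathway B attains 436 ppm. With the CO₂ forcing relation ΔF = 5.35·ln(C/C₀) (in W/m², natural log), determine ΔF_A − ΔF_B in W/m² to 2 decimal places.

ΔF_A − ΔF_B = 1.50 W/m²

ΔF_A = 5.35 ln(577/291) = 5.35 × 0.68452 = 3.6622 W/m².
ΔF_B = 5.35 ln(436/291) = 5.35 × 0.40432 = 2.1631 W/m².
Difference: 3.6622 − 2.1631 = 1.4991 W/m².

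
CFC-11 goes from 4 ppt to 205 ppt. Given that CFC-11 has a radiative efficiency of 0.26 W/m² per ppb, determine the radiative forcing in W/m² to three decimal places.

ΔF = 0.052 W/m²

CFC-11: Δ = 205 − 4 = 201 ppt = 0.201 ppb; ΔF = 0.26 × 0.201 = 0.0523 W/m².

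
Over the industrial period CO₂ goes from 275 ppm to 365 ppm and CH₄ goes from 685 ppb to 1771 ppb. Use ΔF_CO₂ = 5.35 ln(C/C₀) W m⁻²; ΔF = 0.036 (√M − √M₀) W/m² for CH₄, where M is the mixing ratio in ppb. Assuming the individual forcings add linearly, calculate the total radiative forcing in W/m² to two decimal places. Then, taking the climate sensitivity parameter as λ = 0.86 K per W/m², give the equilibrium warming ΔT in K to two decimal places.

ΔF = 2.09 W/m²; ΔT = 1.80 K

CO₂: 5.35 × ln(365/275) = 5.35 × ln(1.32727) = 5.35 × 0.28312 = 1.5147 W/m².
CH₄: 0.036 × (√1771 − √685) = 0.036 × (42.0833 − 26.1725) = 0.036 × 15.9108 = 0.5728 W/m².
Total ΔF = 1.5147 + 0.5728 = 2.0875 W/m².
ΔT = λ ΔF = 0.86 × 2.09 = 1.7974 K.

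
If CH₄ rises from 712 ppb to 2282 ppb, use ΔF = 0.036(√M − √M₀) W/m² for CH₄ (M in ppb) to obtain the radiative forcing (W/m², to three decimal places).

ΔF = 0.759 W/m²

CH₄: 0.036 × (√2282 − √712) = 0.036 × (47.7703 − 26.6833) = 0.036 × 21.0870 = 0.7591 W/m².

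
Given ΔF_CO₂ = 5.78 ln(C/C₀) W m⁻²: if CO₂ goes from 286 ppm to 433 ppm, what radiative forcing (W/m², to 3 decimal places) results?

ΔF = 2.397 W/m²

CO₂ absorption bands are partially saturated, so forcing scales with the logarithm of the concentration ratio.
CO₂: 5.78 × ln(433/286) = 5.78 × ln(1.51399) = 5.78 × 0.41475 = 2.3973 W/m².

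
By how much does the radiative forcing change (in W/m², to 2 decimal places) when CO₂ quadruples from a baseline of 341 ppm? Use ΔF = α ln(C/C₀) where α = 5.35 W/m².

Because the forcing depends only on the ratio C/C₀, the initial concentration does not enter.
ΔF = 5.35 × ln(4) = 5.35 × 1.38629 = 7.4167 W/m².

ΔF = 7.42 W/m²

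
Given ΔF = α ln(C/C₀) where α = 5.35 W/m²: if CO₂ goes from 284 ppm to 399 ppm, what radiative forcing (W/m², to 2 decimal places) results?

ΔF = 1.82 W/m²

CO₂ absorption bands are partially saturated, so forcing scales with the logarithm of the concentration ratio.
CO₂: 5.35 × ln(399/284) = 5.35 × ln(1.40493) = 5.35 × 0.33999 = 1.8189 W/m².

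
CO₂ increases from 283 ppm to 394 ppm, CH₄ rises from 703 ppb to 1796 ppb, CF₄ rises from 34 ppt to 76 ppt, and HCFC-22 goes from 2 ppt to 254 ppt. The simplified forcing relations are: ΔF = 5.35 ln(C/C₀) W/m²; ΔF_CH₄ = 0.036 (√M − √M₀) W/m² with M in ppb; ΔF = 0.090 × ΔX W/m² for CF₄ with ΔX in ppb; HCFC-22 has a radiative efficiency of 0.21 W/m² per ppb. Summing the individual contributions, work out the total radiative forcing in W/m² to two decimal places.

CO₂: 5.35 × ln(394/283) = 5.35 × ln(1.39223) = 5.35 × 0.33091 = 1.7704 W/m².
CH₄: 0.036 × (√1796 − √703) = 0.036 × (42.3792 − 26.5141) = 0.036 × 15.8651 = 0.5711 W/m².
CF₄: Δ = 76 − 34 = 42 ppt = 0.042 ppb; ΔF = 0.090 × 0.042 = 0.0038 W/m².
HCFC-22: Δ = 254 − 2 = 252 ppt = 0.252 ppb; ΔF = 0.21 × 0.252 = 0.0529 W/m².
Total ΔF = 1.7704 + 0.5711 + 0.0038 + 0.0529 = 2.3982 W/m².

ΔF = 2.40 W/m²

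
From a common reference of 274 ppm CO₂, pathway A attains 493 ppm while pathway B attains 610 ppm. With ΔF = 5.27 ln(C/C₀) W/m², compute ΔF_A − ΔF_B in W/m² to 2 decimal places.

ΔF_A = 5.27 ln(493/274) = 5.27 × 0.58738 = 3.0955 W/m².
ΔF_B = 5.27 ln(610/274) = 5.27 × 0.80033 = 4.2177 W/m².
Difference: 3.0955 − 4.2177 = -1.1222 W/m².

ΔF_A − ΔF_B = -1.12 W/m²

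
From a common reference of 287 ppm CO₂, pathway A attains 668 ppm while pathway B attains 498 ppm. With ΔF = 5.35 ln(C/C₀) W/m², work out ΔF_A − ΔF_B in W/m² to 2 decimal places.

ΔF_A − ΔF_B = 1.57 W/m²

ΔF_A = 5.35 ln(668/287) = 5.35 × 0.84481 = 4.5197 W/m².
ΔF_B = 5.35 ln(498/287) = 5.35 × 0.55112 = 2.9485 W/m².
Difference: 4.5197 − 2.9485 = 1.5712 W/m².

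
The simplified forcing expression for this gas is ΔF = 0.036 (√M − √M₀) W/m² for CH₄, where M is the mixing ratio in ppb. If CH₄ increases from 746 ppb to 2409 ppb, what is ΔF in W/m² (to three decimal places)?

ΔF = 0.784 W/m²

CH₄: 0.036 × (√2409 − √746) = 0.036 × (49.0816 − 27.3130) = 0.036 × 21.7686 = 0.7837 W/m².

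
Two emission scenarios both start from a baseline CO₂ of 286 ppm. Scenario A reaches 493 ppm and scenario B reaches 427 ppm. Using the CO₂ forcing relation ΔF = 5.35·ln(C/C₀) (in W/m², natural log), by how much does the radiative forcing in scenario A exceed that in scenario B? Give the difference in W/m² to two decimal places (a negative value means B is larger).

ΔF_A − ΔF_B = 0.77 W/m²

ΔF_A = 5.35 ln(493/286) = 5.35 × 0.54452 = 2.9132 W/m².
ΔF_B = 5.35 ln(427/286) = 5.35 × 0.40079 = 2.1442 W/m².
Difference: 2.9132 − 2.1442 = 0.7690 W/m².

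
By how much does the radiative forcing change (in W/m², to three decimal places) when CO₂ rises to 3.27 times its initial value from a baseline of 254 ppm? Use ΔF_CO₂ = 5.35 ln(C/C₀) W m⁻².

Because the forcing depends only on the ratio C/C₀, the initial concentration does not enter.
ΔF = 5.35 × ln(3.27) = 5.35 × 1.18479 = 6.3386 W/m².

ΔF = 6.339 W/m²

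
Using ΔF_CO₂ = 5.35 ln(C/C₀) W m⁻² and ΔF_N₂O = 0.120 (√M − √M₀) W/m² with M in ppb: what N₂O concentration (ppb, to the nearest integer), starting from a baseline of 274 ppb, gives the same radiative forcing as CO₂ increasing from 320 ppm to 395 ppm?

M ≈ 673 ppb

CO₂ forcing: 5.35 × ln(395/320) = 5.35 × 0.210565 = 1.12652 W/m².
Set 0.120(√M − √274) = 1.12652: √M = 1.12652/0.120 + √274 = 9.3877 + 16.5529 = 25.9406.
M = (25.9406)² = 672.91 ppb.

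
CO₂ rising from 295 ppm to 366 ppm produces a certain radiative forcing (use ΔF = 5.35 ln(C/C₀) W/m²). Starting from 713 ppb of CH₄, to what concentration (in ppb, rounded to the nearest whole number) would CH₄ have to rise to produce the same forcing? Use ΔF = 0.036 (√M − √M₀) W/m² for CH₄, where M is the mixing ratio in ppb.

CO₂ forcing: 5.35 × ln(366/295) = 5.35 × 0.215658 = 1.15377 W/m².
Set 0.036(√M − √713) = 1.15377: √M = 1.15377/0.036 + √713 = 32.0492 + 26.7021 = 58.7513.
M = (58.7513)² = 3451.72 ppb.

M ≈ 3452 ppb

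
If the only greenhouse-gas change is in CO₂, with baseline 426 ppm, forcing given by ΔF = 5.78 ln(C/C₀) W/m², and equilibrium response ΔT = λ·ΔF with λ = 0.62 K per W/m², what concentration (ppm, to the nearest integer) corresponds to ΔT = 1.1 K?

C ≈ 579 ppm

Required forcing: ΔF = ΔT/λ = 1.1/0.62 = 1.7742 W/m².
Then ln(C/426) = ΔF/5.78 = 1.7742/5.78 = 0.30696.
So C = 426 × e^0.30696 = 426 × 1.35929 = 579.06 ppm.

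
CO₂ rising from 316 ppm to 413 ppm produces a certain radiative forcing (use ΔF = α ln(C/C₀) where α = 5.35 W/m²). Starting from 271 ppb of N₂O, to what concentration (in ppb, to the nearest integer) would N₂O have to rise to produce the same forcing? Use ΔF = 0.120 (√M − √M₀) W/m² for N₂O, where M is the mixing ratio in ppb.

CO₂ forcing: 5.35 × ln(413/316) = 5.35 × 0.267705 = 1.43222 W/m².
Set 0.120(√M − √271) = 1.43222: √M = 1.43222/0.120 + √271 = 11.9352 + 16.4621 = 28.3973.
M = (28.3973)² = 806.41 ppb.

M ≈ 806 ppb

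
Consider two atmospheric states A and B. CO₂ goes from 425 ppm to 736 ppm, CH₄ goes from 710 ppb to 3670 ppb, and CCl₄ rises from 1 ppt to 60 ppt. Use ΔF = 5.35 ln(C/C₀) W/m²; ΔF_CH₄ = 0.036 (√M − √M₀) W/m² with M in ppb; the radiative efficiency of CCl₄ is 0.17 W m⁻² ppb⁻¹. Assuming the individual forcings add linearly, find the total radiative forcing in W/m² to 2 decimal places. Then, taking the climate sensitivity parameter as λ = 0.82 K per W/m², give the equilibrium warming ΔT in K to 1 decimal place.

ΔF = 4.17 W/m²; ΔT = 3.4 K

CO₂: 5.35 × ln(736/425) = 5.35 × ln(1.73176) = 5.35 × 0.54914 = 2.9379 W/m².
CH₄: 0.036 × (√3670 − √710) = 0.036 × (60.5805 − 26.6458) = 0.036 × 33.9347 = 1.2216 W/m².
CCl₄: Δ = 60 − 1 = 59 ppt = 0.059 ppb; ΔF = 0.17 × 0.059 = 0.0100 W/m².
Total ΔF = 2.9379 + 1.2216 + 0.0100 = 4.1695 W/m².
ΔT = λ ΔF = 0.82 × 4.17 = 3.4194 K.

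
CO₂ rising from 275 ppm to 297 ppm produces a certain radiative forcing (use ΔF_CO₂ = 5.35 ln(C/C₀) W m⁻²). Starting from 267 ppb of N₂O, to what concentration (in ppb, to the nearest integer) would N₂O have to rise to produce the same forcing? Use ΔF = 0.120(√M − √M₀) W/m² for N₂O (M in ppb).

CO₂ forcing: 5.35 × ln(297/275) = 5.35 × 0.076961 = 0.41174 W/m².
Set 0.120(√M − √267) = 0.41174: √M = 0.41174/0.120 + √267 = 3.4312 + 16.3401 = 19.7713.
M = (19.7713)² = 390.90 ppb.

M ≈ 391 ppb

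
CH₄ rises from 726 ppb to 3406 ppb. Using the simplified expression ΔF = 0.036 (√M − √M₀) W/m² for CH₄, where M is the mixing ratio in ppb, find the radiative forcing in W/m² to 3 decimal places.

CH₄: 0.036 × (√3406 − √726) = 0.036 × (58.3609 − 26.9444) = 0.036 × 31.4165 = 1.1310 W/m².

ΔF = 1.131 W/m²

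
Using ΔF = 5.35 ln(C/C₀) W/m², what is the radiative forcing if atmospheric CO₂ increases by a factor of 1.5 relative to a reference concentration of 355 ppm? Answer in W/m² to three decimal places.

ΔF = 2.169 W/m²

Because the forcing depends only on the ratio C/C₀, the initial concentration does not enter.
ΔF = 5.35 × ln(1.5) = 5.35 × 0.40547 = 2.1693 W/m².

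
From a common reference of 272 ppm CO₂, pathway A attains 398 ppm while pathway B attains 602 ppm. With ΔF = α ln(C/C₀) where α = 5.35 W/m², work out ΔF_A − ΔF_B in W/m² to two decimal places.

ΔF_A = 5.35 ln(398/272) = 5.35 × 0.38065 = 2.0365 W/m².
ΔF_B = 5.35 ln(602/272) = 5.35 × 0.79446 = 4.2504 W/m².
Difference: 2.0365 − 4.2504 = -2.2139 W/m².

ΔF_A − ΔF_B = -2.21 W/m²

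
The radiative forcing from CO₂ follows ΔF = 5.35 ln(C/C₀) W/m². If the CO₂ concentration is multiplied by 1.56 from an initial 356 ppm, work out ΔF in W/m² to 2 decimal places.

ΔF = 5.35 × ln(1.56) = 5.35 × 0.44469 = 2.3791 W/m².

ΔF = 2.38 W/m²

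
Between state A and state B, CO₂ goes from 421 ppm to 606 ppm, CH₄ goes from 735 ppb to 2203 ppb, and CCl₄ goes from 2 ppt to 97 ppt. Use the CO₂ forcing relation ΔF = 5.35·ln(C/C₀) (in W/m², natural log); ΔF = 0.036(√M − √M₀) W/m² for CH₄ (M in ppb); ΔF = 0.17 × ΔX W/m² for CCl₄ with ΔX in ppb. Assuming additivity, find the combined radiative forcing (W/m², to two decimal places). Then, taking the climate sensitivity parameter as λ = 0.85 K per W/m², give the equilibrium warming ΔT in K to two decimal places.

ΔF = 2.68 W/m²; ΔT = 2.28 K

CO₂: 5.35 × ln(606/421) = 5.35 × ln(1.43943) = 5.35 × 0.36425 = 1.9487 W/m².
CH₄: 0.036 × (√2203 − √735) = 0.036 × (46.9361 − 27.1109) = 0.036 × 19.8252 = 0.7137 W/m².
CCl₄: Δ = 97 − 2 = 95 ppt = 0.095 ppb; ΔF = 0.17 × 0.095 = 0.0162 W/m².
Total ΔF = 1.9487 + 0.7137 + 0.0162 = 2.6786 W/m².
ΔT = λ ΔF = 0.85 × 2.68 = 2.2780 K.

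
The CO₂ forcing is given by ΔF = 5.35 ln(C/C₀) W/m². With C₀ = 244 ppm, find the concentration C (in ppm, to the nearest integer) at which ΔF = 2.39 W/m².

C ≈ 381 ppm

Set 5.35 ln(C/244) = 2.39, so ln(C/244) = 2.39/5.35 = 0.44673.
Then C/244 = e^0.44673 = 1.56319, giving C = 244 × 1.56319 = 381.42 ppm.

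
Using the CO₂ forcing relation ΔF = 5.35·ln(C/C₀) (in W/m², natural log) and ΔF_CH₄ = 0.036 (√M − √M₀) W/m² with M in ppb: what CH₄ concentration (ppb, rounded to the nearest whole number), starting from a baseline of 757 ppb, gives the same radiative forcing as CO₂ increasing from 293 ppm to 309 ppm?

CO₂ forcing: 5.35 × ln(309/293) = 5.35 × 0.053169 = 0.28445 W/m².
Set 0.036(√M − √757) = 0.28445: √M = 0.28445/0.036 + √757 = 7.9014 + 27.5136 = 35.4150.
M = (35.4150)² = 1254.22 ppb.

M ≈ 1254 ppb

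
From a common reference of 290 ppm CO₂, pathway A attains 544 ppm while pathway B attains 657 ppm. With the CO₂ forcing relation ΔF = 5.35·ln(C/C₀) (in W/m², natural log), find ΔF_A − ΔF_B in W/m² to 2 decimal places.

ΔF_A − ΔF_B = -1.01 W/m²

ΔF_A = 5.35 ln(544/290) = 5.35 × 0.62907 = 3.3655 W/m².
ΔF_B = 5.35 ln(657/290) = 5.35 × 0.81780 = 4.3752 W/m².
Difference: 3.3655 − 4.3752 = -1.0097 W/m².
(Equivalently, ΔF_A − ΔF_B = 5.35 ln(544/657) = 5.35 × -0.18873 = -1.0097 W/m².)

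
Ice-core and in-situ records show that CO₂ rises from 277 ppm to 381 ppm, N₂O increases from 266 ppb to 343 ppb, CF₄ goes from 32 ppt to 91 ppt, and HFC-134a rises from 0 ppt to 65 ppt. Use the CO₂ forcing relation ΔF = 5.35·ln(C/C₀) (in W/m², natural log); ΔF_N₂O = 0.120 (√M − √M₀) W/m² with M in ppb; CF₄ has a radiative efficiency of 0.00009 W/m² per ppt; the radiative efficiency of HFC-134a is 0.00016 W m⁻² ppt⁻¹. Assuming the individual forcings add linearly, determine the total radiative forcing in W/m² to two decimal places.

ΔF = 1.99 W/m²

CO₂: 5.35 × ln(381/277) = 5.35 × ln(1.37545) = 5.35 × 0.31878 = 1.7055 W/m².
N₂O: 0.120 × (√343 − √266) = 0.120 × (18.5203 − 16.3095) = 0.120 × 2.2108 = 0.2653 W/m².
CF₄: ΔF = 0.00009 × (91 − 32) = 0.00009 × 59 = 0.0053 W/m².
HFC-134a: ΔF = 0.00016 × (65 − 0) = 0.00016 × 65 = 0.0104 W/m².
Total ΔF = 1.7055 + 0.2653 + 0.0053 + 0.0104 = 1.9865 W/m².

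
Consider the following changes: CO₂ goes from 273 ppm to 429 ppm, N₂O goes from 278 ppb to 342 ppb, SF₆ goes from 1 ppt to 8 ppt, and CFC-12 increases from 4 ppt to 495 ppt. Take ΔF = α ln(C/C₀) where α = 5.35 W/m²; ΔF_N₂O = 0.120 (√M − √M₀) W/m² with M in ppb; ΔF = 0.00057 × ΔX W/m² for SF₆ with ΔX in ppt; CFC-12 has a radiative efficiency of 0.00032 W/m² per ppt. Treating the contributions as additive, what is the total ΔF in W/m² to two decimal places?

ΔF = 2.80 W/m²

CO₂: 5.35 × ln(429/273) = 5.35 × ln(1.57143) = 5.35 × 0.45199 = 2.4181 W/m².
N₂O: 0.120 × (√342 − √278) = 0.120 × (18.4932 − 16.6733) = 0.120 × 1.8199 = 0.2184 W/m².
SF₆: ΔF = 0.00057 × (8 − 1) = 0.00057 × 7 = 0.0040 W/m².
CFC-12: ΔF = 0.00032 × (495 − 4) = 0.00032 × 491 = 0.1571 W/m².
Total ΔF = 2.4181 + 0.2184 + 0.0040 + 0.1571 = 2.7976 W/m².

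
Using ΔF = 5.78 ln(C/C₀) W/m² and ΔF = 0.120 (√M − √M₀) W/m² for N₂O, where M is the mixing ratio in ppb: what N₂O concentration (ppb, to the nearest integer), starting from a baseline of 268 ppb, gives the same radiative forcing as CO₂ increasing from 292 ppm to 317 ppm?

M ≈ 413 ppb

CO₂ forcing: 5.78 × ln(317/292) = 5.78 × 0.082148 = 0.47482 W/m².
Set 0.120(√M − √268) = 0.47482: √M = 0.47482/0.120 + √268 = 3.9568 + 16.3707 = 20.3275.
M = (20.3275)² = 413.21 ppb.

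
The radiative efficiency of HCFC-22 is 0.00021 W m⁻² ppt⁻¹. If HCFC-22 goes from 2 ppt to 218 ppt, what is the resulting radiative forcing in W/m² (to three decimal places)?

ΔF = 0.045 W/m²

HCFC-22: ΔF = 0.00021 × (218 − 2) = 0.00021 × 216 = 0.0454 W/m².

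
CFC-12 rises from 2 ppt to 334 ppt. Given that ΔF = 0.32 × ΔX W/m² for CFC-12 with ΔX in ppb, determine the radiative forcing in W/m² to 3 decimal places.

CFC-12: Δ = 334 − 2 = 332 ppt = 0.332 ppb; ΔF = 0.32 × 0.332 = 0.1062 W/m².

ΔF = 0.106 W/m²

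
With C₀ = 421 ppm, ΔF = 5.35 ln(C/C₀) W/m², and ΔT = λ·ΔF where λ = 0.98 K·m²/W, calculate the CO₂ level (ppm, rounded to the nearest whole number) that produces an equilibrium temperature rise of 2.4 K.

C ≈ 665 ppm

Required forcing: ΔF = ΔT/λ = 2.4/0.98 = 2.4490 W/m².
Then ln(C/421) = ΔF/5.35 = 2.4490/5.35 = 0.45776.
So C = 421 × e^0.45776 = 421 × 1.58053 = 665.40 ppm.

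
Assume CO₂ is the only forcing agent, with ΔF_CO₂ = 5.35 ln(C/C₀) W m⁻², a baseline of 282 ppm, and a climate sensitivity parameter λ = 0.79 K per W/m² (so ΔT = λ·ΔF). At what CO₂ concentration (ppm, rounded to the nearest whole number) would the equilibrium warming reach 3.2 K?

C ≈ 601 ppm

Required forcing: ΔF = ΔT/λ = 3.2/0.79 = 4.0506 W/m².
Then ln(C/282) = ΔF/5.35 = 4.0506/5.35 = 0.75712.
So C = 282 × e^0.75712 = 282 × 2.13213 = 601.26 ppm.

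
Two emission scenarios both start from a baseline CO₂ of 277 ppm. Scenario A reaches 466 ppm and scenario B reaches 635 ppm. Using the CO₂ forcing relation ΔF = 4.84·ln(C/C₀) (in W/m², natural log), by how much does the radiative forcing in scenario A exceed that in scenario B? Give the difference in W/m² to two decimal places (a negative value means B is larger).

ΔF_A = 4.84 ln(466/277) = 4.84 × 0.52017 = 2.5176 W/m².
ΔF_B = 4.84 ln(635/277) = 4.84 × 0.82961 = 4.0153 W/m².
Difference: 2.5176 − 4.0153 = -1.4977 W/m².
(Equivalently, ΔF_A − ΔF_B = 4.84 ln(466/635) = 4.84 × -0.30944 = -1.4977 W/m².)

ΔF_A − ΔF_B = -1.50 W/m²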